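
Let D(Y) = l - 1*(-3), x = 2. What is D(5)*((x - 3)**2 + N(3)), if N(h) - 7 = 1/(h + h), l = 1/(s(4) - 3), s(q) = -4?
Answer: 70/3 ≈ 23.333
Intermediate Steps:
l = -1/7 (l = 1/(-4 - 3) = 1/(-7) = -1/7 ≈ -0.14286)
D(Y) = 20/7 (D(Y) = -1/7 - 1*(-3) = -1/7 + 3 = 20/7)
N(h) = 7 + 1/(2*h) (N(h) = 7 + 1/(h + h) = 7 + 1/(2*h))
D(5)*((x - 3)**2 + N(3)) = 20*((2 - 3)**2 + (7 + (1/2)/3))/7 = 20*((-1)**2 + (7 + (1/2)*(1/3)))/7 = 20*(1 + (7 + 1/6))/7 = 20*(1 + 43/6)/7 = (20/7)*(49/6) = 70/3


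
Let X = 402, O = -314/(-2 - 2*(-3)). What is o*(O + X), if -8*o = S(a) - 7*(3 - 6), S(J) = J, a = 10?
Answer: -20057/16 ≈ -1253.6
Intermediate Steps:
O = -157/2 (O = -314/(-2 + 6) = -314/4 = -314*¼ = -157/2 ≈ -78.500)
o = -31/8 (o = -(10 - 7*(3 - 6))/8 = -(10 - 7*(-3))/8 = -(10 + 21)/8 = -⅛*31 = -31/8 ≈ -3.8750)
o*(O + X) = -31*(-157/2 + 402)/8 = -31/8*647/2 = -20057/16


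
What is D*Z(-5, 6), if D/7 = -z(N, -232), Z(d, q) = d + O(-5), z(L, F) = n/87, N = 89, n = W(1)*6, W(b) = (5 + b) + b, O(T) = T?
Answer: 980/29 ≈ 33.793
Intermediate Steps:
W(b) = 5 + 2*b
n = 42 (n = (5 + 2*1)*6 = (5 + 2)*6 = 7*6 = 42)
z(L, F) = 14/29 (z(L, F) = 42/87 = 42*(1/87) = 14/29)
Z(d, q) = -5 + d (Z(d, q) = d - 5 = -5 + d)
D = -98/29 (D = 7*(-1*14/29) = 7*(-14/29) = -98/29 ≈ -3.3793)
D*Z(-5, 6) = -98*(-5 - 5)/29 = -98/29*(-10) = 980/29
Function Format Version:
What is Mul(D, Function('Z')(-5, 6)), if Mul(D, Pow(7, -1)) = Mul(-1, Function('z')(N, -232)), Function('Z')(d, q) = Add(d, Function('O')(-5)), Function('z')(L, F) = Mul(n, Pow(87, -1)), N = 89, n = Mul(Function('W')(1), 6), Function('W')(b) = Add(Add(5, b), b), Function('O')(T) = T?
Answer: Rational(980, 29) ≈ 33.793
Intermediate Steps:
Function('W')(b) = Add(5, Mul(2, b))
n = 42 (n = Mul(Add(5, Mul(2, 1)), 6) = Mul(Add(5, 2), 6) = Mul(7, 6) = 42)
Function('z')(L, F) = Rational(14, 29) (Function('z')(L, F) = Mul(42, Pow(87, -1)) = Mul(42, Rational(1, 87)) = Rational(14, 29))
Function('Z')(d, q) = Add(-5, d) (Function('Z')(d, q) = Add(d, -5) = Add(-5, d))
D = Rational(-98, 29) (D = Mul(7, Mul(-1, Rational(14, 29))) = Mul(7, Rational(-14, 29)) = Rational(-98, 29) ≈ -3.3793)
Mul(D, Function('Z')(-5, 6)) = Mul(Rational(-98, 29), Add(-5, -5)) = Mul(Rational(-98, 29), -10) = Rational(980, 29)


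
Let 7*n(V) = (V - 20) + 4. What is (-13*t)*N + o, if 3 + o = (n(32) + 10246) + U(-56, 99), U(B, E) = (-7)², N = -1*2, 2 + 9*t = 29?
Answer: 72606/7 ≈ 10372.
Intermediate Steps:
t = 3 (t = -2/9 + (⅑)*29 = -2/9 + 29/9 = 3)
n(V) = -16/7 + V/7 (n(V) = ((V - 20) + 4)/7 = ((-20 + V) + 4)/7 = (-16 + V)/7 = -16/7 + V/7)
N = -2
U(B, E) = 49
o = 72060/7 (o = -3 + (((-16/7 + (⅐)*32) + 10246) + 49) = -3 + (((-16/7 + 32/7) + 10246) + 49) = -3 + ((16/7 + 10246) + 49) = -3 + (71738/7 + 49) = -3 + 72081/7 = 72060/7 ≈ 10294.)
(-13*t)*N + o = -13*3*(-2) + 72060/7 = -39*(-2) + 72060/7 = 78 + 72060/7 = 72606/7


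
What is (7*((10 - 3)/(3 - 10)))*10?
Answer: -70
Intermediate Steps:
(7*((10 - 3)/(3 - 10)))*10 = (7*(7/(-7)))*10 = (7*(7*(-⅐)))*10 = (7*(-1))*10 = -7*10 = -70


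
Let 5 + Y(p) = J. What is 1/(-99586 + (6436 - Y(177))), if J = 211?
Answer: -1/93356 ≈ -1.0712e-5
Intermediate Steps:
Y(p) = 206 (Y(p) = -5 + 211 = 206)
1/(-99586 + (6436 - Y(177))) = 1/(-99586 + (6436 - 1*206)) = 1/(-99586 + (6436 - 206)) = 1/(-99586 + 6230) = 1/(-93356) = -1/93356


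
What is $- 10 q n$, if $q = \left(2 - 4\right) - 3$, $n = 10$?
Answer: $500$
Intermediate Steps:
$q = -5$ ($q = \left(2 - 4\right) - 3 = -2 - 3 = -5$)
$- 10 q n = \left(-10\right) \left(-5\right) 10 = 50 \cdot 10 = 500$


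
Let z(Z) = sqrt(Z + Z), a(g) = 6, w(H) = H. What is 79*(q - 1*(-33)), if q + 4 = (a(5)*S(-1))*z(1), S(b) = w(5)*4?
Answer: 2291 + 9480*sqrt(2) ≈ 15698.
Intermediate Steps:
z(Z) = sqrt(2)*sqrt(Z) (z(Z) = sqrt(2*Z) = sqrt(2)*sqrt(Z))
S(b) = 20 (S(b) = 5*4 = 20)
q = -4 + 120*sqrt(2) (q = -4 + (6*20)*(sqrt(2)*sqrt(1)) = -4 + 120*(sqrt(2)*1) = -4 + 120*sqrt(2) ≈ 165.71)
79*(q - 1*(-33)) = 79*((-4 + 120*sqrt(2)) - 1*(-33)) = 79*((-4 + 120*sqrt(2)) + 33) = 79*(29 + 120*sqrt(2)) = 2291 + 9480*sqrt(2)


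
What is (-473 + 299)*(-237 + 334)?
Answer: -16878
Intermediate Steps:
(-473 + 299)*(-237 + 334) = -174*97 = -16878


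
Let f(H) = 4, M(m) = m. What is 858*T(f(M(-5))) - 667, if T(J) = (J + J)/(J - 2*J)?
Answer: -2383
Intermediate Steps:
T(J) = -2 (T(J) = (2*J)/((-J)) = (2*J)*(-1/J) = -2)
858*T(f(M(-5))) - 667 = 858*(-2) - 667 = -1716 - 667 = -2383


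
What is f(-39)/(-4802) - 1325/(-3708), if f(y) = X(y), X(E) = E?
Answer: 3253631/8902908 ≈ 0.36546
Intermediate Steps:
f(y) = y
f(-39)/(-4802) - 1325/(-3708) = -39/(-4802) - 1325/(-3708) = -39*(-1/4802) - 1325*(-1/3708) = 39/4802 + 1325/3708 = 3253631/8902908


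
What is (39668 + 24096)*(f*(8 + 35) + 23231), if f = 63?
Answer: 1654038160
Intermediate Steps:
(39668 + 24096)*(f*(8 + 35) + 23231) = (39668 + 24096)*(63*(8 + 35) + 23231) = 63764*(63*43 + 23231) = 63764*(2709 + 23231) = 63764*25940 = 1654038160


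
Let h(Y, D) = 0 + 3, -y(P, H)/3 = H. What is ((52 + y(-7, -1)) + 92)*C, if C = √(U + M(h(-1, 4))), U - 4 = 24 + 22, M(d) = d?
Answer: 147*√53 ≈ 1070.2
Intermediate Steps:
y(P, H) = -3*H
h(Y, D) = 3
U = 50 (U = 4 + (24 + 22) = 4 + 46 = 50)
C = √53 (C = √(50 + 3) = √53 ≈ 7.2801)
((52 + y(-7, -1)) + 92)*C = ((52 - 3*(-1)) + 92)*√53 = ((52 + 3) + 92)*√53 = (55 + 92)*√53 = 147*√53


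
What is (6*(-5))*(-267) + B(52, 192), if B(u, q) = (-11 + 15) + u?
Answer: 8066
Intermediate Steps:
B(u, q) = 4 + u
(6*(-5))*(-267) + B(52, 192) = (6*(-5))*(-267) + (4 + 52) = -30*(-267) + 56 = 8010 + 56 = 8066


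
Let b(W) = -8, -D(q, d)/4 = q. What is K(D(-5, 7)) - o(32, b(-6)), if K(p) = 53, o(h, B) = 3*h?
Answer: -43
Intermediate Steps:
D(q, d) = -4*q
K(D(-5, 7)) - o(32, b(-6)) = 53 - 3*32 = 53 - 1*96 = 53 - 96 = -43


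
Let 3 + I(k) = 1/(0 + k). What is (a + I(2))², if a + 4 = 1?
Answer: 121/4 ≈ 30.250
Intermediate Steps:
a = -3 (a = -4 + 1 = -3)
I(k) = -3 + 1/k (I(k) = -3 + 1/(0 + k) = -3 + 1/k)
(a + I(2))² = (-3 + (-3 + 1/2))² = (-3 + (-3 + ½))² = (-3 - 5/2)² = (-11/2)² = 121/4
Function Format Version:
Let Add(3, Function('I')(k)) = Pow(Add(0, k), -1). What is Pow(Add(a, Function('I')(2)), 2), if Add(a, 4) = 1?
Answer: Rational(121, 4) ≈ 30.250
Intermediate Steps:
a = -3 (a = Add(-4, 1) = -3)
Function('I')(k) = Add(-3, Pow(k, -1)) (Function('I')(k) = Add(-3, Pow(Add(0, k), -1)) = Add(-3, Pow(k, -1)))
Pow(Add(a, Function('I')(2)), 2) = Pow(Add(-3, Add(-3, Pow(2, -1))), 2) = Pow(Add(-3, Add(-3, Rational(1, 2))), 2) = Pow(Add(-3, Rational(-5, 2)), 2) = Pow(Rational(-11, 2), 2) = Rational(121, 4)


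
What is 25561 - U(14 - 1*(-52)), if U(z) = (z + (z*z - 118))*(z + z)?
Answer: -542567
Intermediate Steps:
U(z) = 2*z*(-118 + z + z²) (U(z) = (z + (z² - 118))*(2*z) = (z + (-118 + z²))*(2*z) = (-118 + z + z²)*(2*z) = 2*z*(-118 + z + z²))
25561 - U(14 - 1*(-52)) = 25561 - 2*(14 - 1*(-52))*(-118 + (14 - 1*(-52)) + (14 - 1*(-52))²) = 25561 - 2*(14 + 52)*(-118 + (14 + 52) + (14 + 52)²) = 25561 - 2*66*(-118 + 66 + 66²) = 25561 - 2*66*(-118 + 66 + 4356) = 25561 - 2*66*4304 = 25561 - 1*568128 = 25561 - 568128 = -542567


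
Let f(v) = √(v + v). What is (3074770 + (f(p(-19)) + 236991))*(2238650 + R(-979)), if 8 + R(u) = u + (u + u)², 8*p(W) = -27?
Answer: 20107115152947 + 18214281*I*√3/2 ≈ 2.0107e+13 + 1.5774e+7*I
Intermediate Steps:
p(W) = -27/8 (p(W) = (⅛)*(-27) = -27/8)
R(u) = -8 + u + 4*u² (R(u) = -8 + (u + (u + u)²) = -8 + (u + (2*u)²) = -8 + (u + 4*u²) = -8 + u + 4*u²)
f(v) = √2*√v (f(v) = √(2*v) = √2*√v)
(3074770 + (f(p(-19)) + 236991))*(2238650 + R(-979)) = (3074770 + (√2*√(-27/8) + 236991))*(2238650 + (-8 - 979 + 4*(-979)²)) = (3074770 + (√2*(3*I*√6/4) + 236991))*(2238650 + (-8 - 979 + 4*958441)) = (3074770 + (3*I*√3/2 + 236991))*(2238650 + (-8 - 979 + 3833764)) = (3074770 + (236991 + 3*I*√3/2))*(2238650 + 3832777) = (3311761 + 3*I*√3/2)*6071427 = 20107115152947 + 18214281*I*√3/2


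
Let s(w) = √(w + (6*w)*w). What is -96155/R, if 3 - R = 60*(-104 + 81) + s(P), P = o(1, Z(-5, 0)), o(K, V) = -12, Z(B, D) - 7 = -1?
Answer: -44327455/637279 - 192310*√213/1911837 ≈ -71.025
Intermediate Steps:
Z(B, D) = 6 (Z(B, D) = 7 - 1 = 6)
P = -12
s(w) = √(w + 6*w²)
R = 1383 - 2*√213 (R = 3 - (60*(-104 + 81) + √(-12*(1 + 6*(-12)))) = 3 - (60*(-23) + √(-12*(1 - 72))) = 3 - (-1380 + √(-12*(-71))) = 3 - (-1380 + √852) = 3 - (-1380 + 2*√213) = 3 + (1380 - 2*√213) = 1383 - 2*√213 ≈ 1353.8)
-96155/R = -96155/(1383 - 2*√213)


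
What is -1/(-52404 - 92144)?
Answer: 1/144548 ≈ 6.9181e-6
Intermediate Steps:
-1/(-52404 - 92144) = -1/(-144548) = -1*(-1/144548) = 1/144548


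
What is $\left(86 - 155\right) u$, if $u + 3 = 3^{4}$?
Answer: $-5382$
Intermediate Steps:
$u = 78$ ($u = -3 + 3^{4} = -3 + 81 = 78$)
$\left(86 - 155\right) u = \left(86 - 155\right) 78 = \left(-69\right) 78 = -5382$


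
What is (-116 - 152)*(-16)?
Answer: 4288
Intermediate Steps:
(-116 - 152)*(-16) = -268*(-16) = 4288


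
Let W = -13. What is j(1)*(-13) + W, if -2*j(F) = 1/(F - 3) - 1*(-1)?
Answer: -39/4 ≈ -9.7500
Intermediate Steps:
j(F) = -½ - 1/(2*(-3 + F)) (j(F) = -(1/(F - 3) - 1*(-1))/2 = -(1/(-3 + F) + 1)/2 = -(1 + 1/(-3 + F))/2 = -½ - 1/(2*(-3 + F)))
j(1)*(-13) + W = ((2 - 1*1)/(2*(-3 + 1)))*(-13) - 13 = ((½)*(2 - 1)/(-2))*(-13) - 13 = ((½)*(-½)*1)*(-13) - 13 = -¼*(-13) - 13 = 13/4 - 13 = -39/4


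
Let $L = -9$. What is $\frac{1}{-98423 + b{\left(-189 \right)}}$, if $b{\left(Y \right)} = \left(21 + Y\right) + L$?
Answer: $- \frac{1}{98600} \approx -1.0142 \cdot 10^{-5}$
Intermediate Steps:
$b{\left(Y \right)} = 12 + Y$ ($b{\left(Y \right)} = \left(21 + Y\right) - 9 = 12 + Y$)
$\frac{1}{-98423 + b{\left(-189 \right)}} = \frac{1}{-98423 + \left(12 - 189\right)} = \frac{1}{-98423 - 177} = \frac{1}{-98600} = - \frac{1}{98600}$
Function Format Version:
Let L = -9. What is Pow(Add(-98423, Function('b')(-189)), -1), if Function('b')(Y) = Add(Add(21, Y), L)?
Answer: Rational(-1, 98600) ≈ -1.0142e-5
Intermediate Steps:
Function('b')(Y) = Add(12, Y) (Function('b')(Y) = Add(Add(21, Y), -9) = Add(12, Y))
Pow(Add(-98423, Function('b')(-189)), -1) = Pow(Add(-98423, Add(12, -189)), -1) = Pow(Add(-98423, -177), -1) = Pow(-98600, -1) = Rational(-1, 98600)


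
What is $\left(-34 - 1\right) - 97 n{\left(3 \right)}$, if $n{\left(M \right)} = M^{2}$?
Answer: $-908$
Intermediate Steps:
$\left(-34 - 1\right) - 97 n{\left(3 \right)} = \left(-34 - 1\right) - 97 \cdot 3^{2} = -35 - 873 = -908$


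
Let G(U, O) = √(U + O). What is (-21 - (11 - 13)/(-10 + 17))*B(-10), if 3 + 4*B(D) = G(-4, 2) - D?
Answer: -145/4 - 145*I*√2/28 ≈ -36.25 - 7.3236*I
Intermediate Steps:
G(U, O) = √(O + U)
B(D) = -¾ - D/4 + I*√2/4 (B(D) = -¾ + (√(2 - 4) - D)/4 = -¾ + (√(-2) - D)/4 = -¾ + (I*√2 - D)/4 = -¾ + (-D + I*√2)/4 = -¾ + (-D/4 + I*√2/4) = -¾ - D/4 + I*√2/4)
(-21 - (11 - 13)/(-10 + 17))*B(-10) = (-21 - (11 - 13)/(-10 + 17))*(-¾ - ¼*(-10) + I*√2/4) = (-21 - (-2)/7)*(-¾ + 5/2 + I*√2/4) = (-21 - (-2)/7)*(7/4 + I*√2/4) = (-21 - 1*(-2/7))*(7/4 + I*√2/4) = (-21 + 2/7)*(7/4 + I*√2/4) = -145*(7/4 + I*√2/4)/7 = -145/4 - 145*I*√2/28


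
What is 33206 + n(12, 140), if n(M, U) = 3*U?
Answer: 33626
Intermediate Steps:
33206 + n(12, 140) = 33206 + 3*140 = 33206 + 420 = 33626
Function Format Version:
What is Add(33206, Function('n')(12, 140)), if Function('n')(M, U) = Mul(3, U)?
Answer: 33626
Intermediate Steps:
Add(33206, Function('n')(12, 140)) = Add(33206, Mul(3, 140)) = Add(33206, 420) = 33626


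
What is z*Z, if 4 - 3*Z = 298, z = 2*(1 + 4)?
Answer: -980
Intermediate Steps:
z = 10 (z = 2*5 = 10)
Z = -98 (Z = 4/3 - ⅓*298 = 4/3 - 298/3 = -98)
z*Z = 10*(-98) = -980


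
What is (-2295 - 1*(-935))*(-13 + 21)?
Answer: -10880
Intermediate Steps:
(-2295 - 1*(-935))*(-13 + 21) = (-2295 + 935)*8 = -1360*8 = -10880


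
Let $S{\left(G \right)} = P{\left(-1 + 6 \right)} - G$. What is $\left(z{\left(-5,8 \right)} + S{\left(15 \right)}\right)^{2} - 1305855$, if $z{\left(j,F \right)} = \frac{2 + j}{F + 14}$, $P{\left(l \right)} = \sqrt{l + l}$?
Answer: $- \frac{631918091}{484} - \frac{333 \sqrt{10}}{11} \approx -1.3057 \cdot 10^{6}$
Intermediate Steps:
$P{\left(l \right)} = \sqrt{2} \sqrt{l}$ ($P{\left(l \right)} = \sqrt{2 l} = \sqrt{2} \sqrt{l}$)
$z{\left(j,F \right)} = \frac{2 + j}{14 + F}$
$S{\left(G \right)} = \sqrt{10} - G$ ($S{\left(G \right)} = \sqrt{2} \sqrt{-1 + 6} - G = \sqrt{2} \sqrt{5} - G = \sqrt{10} - G$)
$\left(z{\left(-5,8 \right)} + S{\left(15 \right)}\right)^{2} - 1305855 = \left(\frac{2 - 5}{14 + 8} + \left(\sqrt{10} - 15\right)\right)^{2} - 1305855 = \left(\frac{1}{22} \left(-3\right) - \left(15 - \sqrt{10}\right)\right)^{2} - 1305855 = \left(- \frac{3}{22} - \left(15 - \sqrt{10}\right)\right)^{2} - 1305855 = \left(- \frac{333}{22} + \sqrt{10}\right)^{2} - 1305855 = -1305855 + \left(- \frac{333}{22} + \sqrt{10}\right)^{2}$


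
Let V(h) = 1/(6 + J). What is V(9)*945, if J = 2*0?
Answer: 315/2 ≈ 157.50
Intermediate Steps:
J = 0
V(h) = 1/6 (V(h) = 1/(6 + 0) = 1/6)
V(9)*945 = (1/6)*945 = 315/2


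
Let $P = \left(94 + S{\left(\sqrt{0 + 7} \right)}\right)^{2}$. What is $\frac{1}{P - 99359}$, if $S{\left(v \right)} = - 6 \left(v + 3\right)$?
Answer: $- \frac{13333}{1243550479} + \frac{912 \sqrt{7}}{8704853353} \approx -1.0445 \cdot 10^{-5}$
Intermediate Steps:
$S{\left(v \right)} = -18 - 6 v$ ($S{\left(v \right)} = - 6 \left(3 + v\right) = -18 - 6 v$)
$P = \left(76 - 6 \sqrt{7}\right)^{2}$ ($P = \left(94 - \left(18 + 6 \sqrt{0 + 7}\right)\right)^{2} = \left(94 - \left(18 + 6 \sqrt{7}\right)\right)^{2} = \left(76 - 6 \sqrt{7}\right)^{2} \approx 3615.1$)
$\frac{1}{P - 99359} = \frac{1}{\left(6028 - 912 \sqrt{7}\right) - 99359} = \frac{1}{-93331 - 912 \sqrt{7}}$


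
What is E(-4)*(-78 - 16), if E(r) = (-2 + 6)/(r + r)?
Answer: 47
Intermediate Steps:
E(r) = 2/r (E(r) = 4/((2*r)) = 4*(1/(2*r)) = 2/r)
E(-4)*(-78 - 16) = (2/(-4))*(-78 - 16) = (2*(-1/4))*(-94) = -1/2*(-94) = 47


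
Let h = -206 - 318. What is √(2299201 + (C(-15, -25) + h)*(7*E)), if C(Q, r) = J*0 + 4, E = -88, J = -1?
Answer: √2619521 ≈ 1618.5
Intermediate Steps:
C(Q, r) = 4 (C(Q, r) = -1*0 + 4 = 0 + 4 = 4)
h = -524
√(2299201 + (C(-15, -25) + h)*(7*E)) = √(2299201 + (4 - 524)*(7*(-88))) = √(2299201 - 520*(-616)) = √(2299201 + 320320) = √2619521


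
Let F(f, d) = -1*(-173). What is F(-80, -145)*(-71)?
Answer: -12283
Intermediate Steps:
F(f, d) = 173
F(-80, -145)*(-71) = 173*(-71) = -12283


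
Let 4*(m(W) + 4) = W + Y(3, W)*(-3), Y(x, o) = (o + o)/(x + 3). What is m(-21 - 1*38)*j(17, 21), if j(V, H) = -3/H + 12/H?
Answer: -12/7 ≈ -1.7143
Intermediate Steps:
Y(x, o) = 2*o/(3 + x) (Y(x, o) = (2*o)/(3 + x) = 2*o/(3 + x))
m(W) = -4 (m(W) = -4 + (W + (2*W/(3 + 3))*(-3))/4 = -4 + (W + (2*W/6)*(-3))/4 = -4 + (W + (2*W*(⅙))*(-3))/4 = -4 + (W + (W/3)*(-3))/4 = -4 + (W - W)/4 = -4 + (¼)*0 = -4 + 0 = -4)
j(V, H) = 9/H
m(-21 - 1*38)*j(17, 21) = -36/21 = -4*3/7 = -12/7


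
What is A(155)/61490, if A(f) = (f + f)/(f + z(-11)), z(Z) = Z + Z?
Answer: 31/817817 ≈ 3.7906e-5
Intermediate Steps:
z(Z) = 2*Z
A(f) = 2*f/(-22 + f) (A(f) = (f + f)/(f + 2*(-11)) = (2*f)/(f - 22) = (2*f)/(-22 + f) = 2*f/(-22 + f))
A(155)/61490 = (2*155/(-22 + 155))/61490 = (2*155/133)*(1/61490) = (2*155*(1/133))*(1/61490) = (310/133)*(1/61490) = 31/817817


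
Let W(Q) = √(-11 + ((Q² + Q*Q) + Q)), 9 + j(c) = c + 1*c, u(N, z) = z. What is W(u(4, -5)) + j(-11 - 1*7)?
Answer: -45 + √34 ≈ -39.169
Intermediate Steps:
j(c) = -9 + 2*c (j(c) = -9 + (c + 1*c) = -9 + (c + c) = -9 + 2*c)
W(Q) = √(-11 + Q + 2*Q²) (W(Q) = √(-11 + ((Q² + Q²) + Q)) = √(-11 + (2*Q² + Q)) = √(-11 + (Q + 2*Q²)) = √(-11 + Q + 2*Q²))
W(u(4, -5)) + j(-11 - 1*7) = √(-11 - 5 + 2*(-5)²) + (-9 + 2*(-11 - 1*7)) = √(-11 - 5 + 2*25) + (-9 + 2*(-11 - 7)) = √(-11 - 5 + 50) + (-9 + 2*(-18)) = √34 + (-9 - 36) = √34 - 45 = -45 + √34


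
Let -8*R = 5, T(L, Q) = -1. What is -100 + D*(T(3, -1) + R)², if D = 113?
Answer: 12697/64 ≈ 198.39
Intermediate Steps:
R = -5/8 (R = -⅛*5 = -5/8 ≈ -0.62500)
-100 + D*(T(3, -1) + R)² = -100 + 113*(-1 - 5/8)² = -100 + 113*(-13/8)² = -100 + 113*(169/64) = -100 + 19097/64 = 12697/64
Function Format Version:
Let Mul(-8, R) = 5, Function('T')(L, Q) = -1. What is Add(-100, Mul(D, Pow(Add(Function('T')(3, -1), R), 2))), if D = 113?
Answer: Rational(12697, 64) ≈ 198.39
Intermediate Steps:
R = Rational(-5, 8) (R = Mul(Rational(-1, 8), 5) = Rational(-5, 8) ≈ -0.62500)
Add(-100, Mul(D, Pow(Add(Function('T')(3, -1), R), 2))) = Add(-100, Mul(113, Pow(Add(-1, Rational(-5, 8)), 2))) = Add(-100, Mul(113, Pow(Rational(-13, 8), 2))) = Add(-100, Mul(113, Rational(169, 64))) = Add(-100, Rational(19097, 64)) = Rational(12697, 64)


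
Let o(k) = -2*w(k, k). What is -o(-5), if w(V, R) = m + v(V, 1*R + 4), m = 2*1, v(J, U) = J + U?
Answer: -8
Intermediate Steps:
m = 2
w(V, R) = 6 + R + V (w(V, R) = 2 + (V + (1*R + 4)) = 2 + (V + (R + 4)) = 2 + (V + (4 + R)) = 2 + (4 + R + V) = 6 + R + V)
o(k) = -12 - 4*k (o(k) = -2*(6 + k + k) = -2*(6 + 2*k) = -12 - 4*k)
-o(-5) = -(-12 - 4*(-5)) = -(-12 + 20) = -1*8 = -8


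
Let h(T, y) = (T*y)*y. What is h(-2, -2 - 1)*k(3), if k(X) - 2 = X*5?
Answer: -306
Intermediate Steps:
k(X) = 2 + 5*X (k(X) = 2 + X*5 = 2 + 5*X)
h(T, y) = T*y²
h(-2, -2 - 1)*k(3) = (-2*(-2 - 1)²)*(2 + 5*3) = (-2*(-3)²)*(2 + 15) = -2*9*17 = -18*17 = -306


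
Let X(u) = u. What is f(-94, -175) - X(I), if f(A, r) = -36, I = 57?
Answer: -93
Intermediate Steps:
f(-94, -175) - X(I) = -36 - 1*57 = -36 - 57 = -93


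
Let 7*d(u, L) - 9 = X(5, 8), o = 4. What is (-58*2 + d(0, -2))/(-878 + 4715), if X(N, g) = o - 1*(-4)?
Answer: -265/8953 ≈ -0.029599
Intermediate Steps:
X(N, g) = 8 (X(N, g) = 4 - 1*(-4) = 4 + 4 = 8)
d(u, L) = 17/7 (d(u, L) = 9/7 + (⅐)*8 = 9/7 + 8/7 = 17/7)
(-58*2 + d(0, -2))/(-878 + 4715) = (-58*2 + 17/7)/(-878 + 4715) = (-116 + 17/7)/3837 = -795/7*1/3837 = -265/8953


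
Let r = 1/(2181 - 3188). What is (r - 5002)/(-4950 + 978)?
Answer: 1679005/1333268 ≈ 1.2593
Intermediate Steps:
r = -1/1007 (r = 1/(-1007) = -1/1007 ≈ -0.00099305)
(r - 5002)/(-4950 + 978) = (-1/1007 - 5002)/(-4950 + 978) = -5037015/1007/(-3972) = -5037015/1007*(-1/3972) = 1679005/1333268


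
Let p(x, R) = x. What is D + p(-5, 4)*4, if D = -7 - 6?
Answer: -33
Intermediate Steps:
D = -13
D + p(-5, 4)*4 = -13 - 5*4 = -13 - 20 = -33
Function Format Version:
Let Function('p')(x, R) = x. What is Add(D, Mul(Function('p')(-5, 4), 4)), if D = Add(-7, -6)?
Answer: -33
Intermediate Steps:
D = -13
Add(D, Mul(Function('p')(-5, 4), 4)) = Add(-13, Mul(-5, 4)) = Add(-13, -20) = -33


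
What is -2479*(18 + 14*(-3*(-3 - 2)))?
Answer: -565212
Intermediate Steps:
-2479*(18 + 14*(-3*(-3 - 2))) = -2479*(18 + 14*(-3*(-5))) = -2479*(18 + 14*15) = -2479*(18 + 210) = -2479*228 = -565212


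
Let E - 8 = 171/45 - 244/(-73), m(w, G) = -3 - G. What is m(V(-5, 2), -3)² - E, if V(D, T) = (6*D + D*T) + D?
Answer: -5527/365 ≈ -15.142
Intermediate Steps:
V(D, T) = 7*D + D*T
E = 5527/365 (E = 8 + (171/45 - 244/(-73)) = 8 + (171*(1/45) - 244*(-1/73)) = 8 + (19/5 + 244/73) = 8 + 2607/365 = 5527/365 ≈ 15.142)
m(V(-5, 2), -3)² - E = (-3 - 1*(-3))² - 1*5527/365 = (-3 + 3)² - 5527/365 = 0² - 5527/365 = 0 - 5527/365 = -5527/365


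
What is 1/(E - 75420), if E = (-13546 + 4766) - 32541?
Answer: -1/116741 ≈ -8.5660e-6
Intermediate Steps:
E = -41321 (E = -8780 - 32541 = -41321)
1/(E - 75420) = 1/(-41321 - 75420) = 1/(-116741) = -1/116741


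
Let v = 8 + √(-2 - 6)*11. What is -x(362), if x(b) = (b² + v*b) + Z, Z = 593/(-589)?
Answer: -78890067/589 - 7964*I*√2 ≈ -1.3394e+5 - 11263.0*I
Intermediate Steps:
v = 8 + 22*I*√2 (v = 8 + √(-8)*11 = 8 + (2*I*√2)*11 = 8 + 22*I*√2 ≈ 8.0 + 31.113*I)
Z = -593/589 (Z = 593*(-1/589) = -593/589 ≈ -1.0068)
x(b) = -593/589 + b² + b*(8 + 22*I*√2) (x(b) = (b² + (8 + 22*I*√2)*b) - 593/589 = (b² + b*(8 + 22*I*√2)) - 593/589 = -593/589 + b² + b*(8 + 22*I*√2))
-x(362) = -(-593/589 + 362² + 8*362 + 22*I*362*√2) = -(-593/589 + 131044 + 2896 + 7964*I*√2) = -(78890067/589 + 7964*I*√2) = -78890067/589 - 7964*I*√2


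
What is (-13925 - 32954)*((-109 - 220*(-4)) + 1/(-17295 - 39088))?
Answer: -2037890697668/56383 ≈ -3.6144e+7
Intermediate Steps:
(-13925 - 32954)*((-109 - 220*(-4)) + 1/(-17295 - 39088)) = -46879*((-109 - 22*(-40)) + 1/(-56383)) = -46879*((-109 + 880) - 1/56383) = -46879*(771 - 1/56383) = -46879*43471292/56383 = -2037890697668/56383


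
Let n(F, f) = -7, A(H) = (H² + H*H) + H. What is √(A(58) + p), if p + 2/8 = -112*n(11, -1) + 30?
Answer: √30399/2 ≈ 87.177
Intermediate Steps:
A(H) = H + 2*H² (A(H) = (H² + H²) + H = 2*H² + H = H + 2*H²)
p = 3255/4 (p = -¼ + (-112*(-7) + 30) = -¼ + (784 + 30) = -¼ + 814 = 3255/4 ≈ 813.75)
√(A(58) + p) = √(58*(1 + 2*58) + 3255/4) = √(58*(1 + 116) + 3255/4) = √(58*117 + 3255/4) = √(6786 + 3255/4) = √(30399/4) = √30399/2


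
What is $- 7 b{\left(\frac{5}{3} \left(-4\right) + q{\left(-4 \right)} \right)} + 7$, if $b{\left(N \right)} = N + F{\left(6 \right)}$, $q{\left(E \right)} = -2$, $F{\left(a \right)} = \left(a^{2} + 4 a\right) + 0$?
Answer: $- \frac{1057}{3} \approx -352.33$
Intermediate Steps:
$F{\left(a \right)} = a^{2} + 4 a$
$b{\left(N \right)} = 60 + N$ ($b{\left(N \right)} = N + 6 \left(4 + 6\right) = N + 6 \cdot 10 = N + 60 = 60 + N$)
$- 7 b{\left(\frac{5}{3} \left(-4\right) + q{\left(-4 \right)} \right)} + 7 = - 7 \left(60 + \left(\frac{5}{3} \left(-4\right) - 2\right)\right) + 7 = - 7 \left(60 - \frac{26}{3}\right) + 7 = \left(-7\right) \frac{154}{3} + 7 = - \frac{1078}{3} + 7 = - \frac{1057}{3}$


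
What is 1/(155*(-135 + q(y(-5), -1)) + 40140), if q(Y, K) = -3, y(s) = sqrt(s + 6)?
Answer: 1/18750 ≈ 5.3333e-5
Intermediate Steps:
y(s) = sqrt(6 + s)
1/(155*(-135 + q(y(-5), -1)) + 40140) = 1/(155*(-135 - 3) + 40140) = 1/(155*(-138) + 40140) = 1/(-21390 + 40140) = 1/18750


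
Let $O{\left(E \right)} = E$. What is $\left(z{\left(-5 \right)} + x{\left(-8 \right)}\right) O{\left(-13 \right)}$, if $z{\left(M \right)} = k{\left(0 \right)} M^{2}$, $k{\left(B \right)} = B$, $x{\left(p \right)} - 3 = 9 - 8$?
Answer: $-52$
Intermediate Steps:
$x{\left(p \right)} = 4$ ($x{\left(p \right)} = 3 + \left(9 - 8\right) = 3 + 1 = 4$)
$z{\left(M \right)} = 0$ ($z{\left(M \right)} = 0 M^{2} = 0$)
$\left(z{\left(-5 \right)} + x{\left(-8 \right)}\right) O{\left(-13 \right)} = \left(0 + 4\right) \left(-13\right) = 4 \left(-13\right) = -52$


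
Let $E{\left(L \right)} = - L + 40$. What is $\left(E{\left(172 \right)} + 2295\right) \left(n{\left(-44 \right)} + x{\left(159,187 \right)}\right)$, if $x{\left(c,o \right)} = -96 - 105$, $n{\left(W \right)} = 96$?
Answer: $-227115$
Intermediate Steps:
$x{\left(c,o \right)} = -201$
$E{\left(L \right)} = 40 - L$
$\left(E{\left(172 \right)} + 2295\right) \left(n{\left(-44 \right)} + x{\left(159,187 \right)}\right) = \left(\left(40 - 172\right) + 2295\right) \left(96 - 201\right) = \left(\left(40 - 172\right) + 2295\right) \left(-105\right) = \left(-132 + 2295\right) \left(-105\right) = 2163 \left(-105\right) = -227115$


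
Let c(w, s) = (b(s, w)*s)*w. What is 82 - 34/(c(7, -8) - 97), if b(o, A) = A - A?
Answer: 7988/97 ≈ 82.350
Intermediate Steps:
b(o, A) = 0
c(w, s) = 0 (c(w, s) = (0*s)*w = 0*w = 0)
82 - 34/(c(7, -8) - 97) = 82 - 34/(0 - 97) = 82 - 34/(-97) = 82 - 1/97*(-34) = 82 + 34/97 = 7988/97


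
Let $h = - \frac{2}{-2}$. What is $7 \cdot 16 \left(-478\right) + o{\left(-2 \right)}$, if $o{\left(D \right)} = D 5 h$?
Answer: $-53546$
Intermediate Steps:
$h = 1$ ($h = \left(-2\right) \left(- \frac{1}{2}\right) = 1$)
$o{\left(D \right)} = 5 D$ ($o{\left(D \right)} = D 5 \cdot 1 = 5 D 1 = 5 D$)
$7 \cdot 16 \left(-478\right) + o{\left(-2 \right)} = 7 \cdot 16 \left(-478\right) + 5 \left(-2\right) = 112 \left(-478\right) - 10 = -53536 - 10 = -53546$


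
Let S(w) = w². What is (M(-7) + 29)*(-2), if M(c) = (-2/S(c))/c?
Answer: -19898/343 ≈ -58.012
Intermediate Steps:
M(c) = -2/c³ (M(c) = (-2/c²)/c = -2/c³)
(M(-7) + 29)*(-2) = (-2/(-7)³ + 29)*(-2) = (-2*(-1/343) + 29)*(-2) = (2/343 + 29)*(-2) = (9949/343)*(-2) = -19898/343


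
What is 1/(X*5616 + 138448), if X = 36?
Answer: 1/340624 ≈ 2.9358e-6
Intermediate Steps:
1/(X*5616 + 138448) = 1/(36*5616 + 138448) = 1/(202176 + 138448) = 1/340624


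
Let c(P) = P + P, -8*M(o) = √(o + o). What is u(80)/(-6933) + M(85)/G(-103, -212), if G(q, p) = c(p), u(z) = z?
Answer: -80/6933 + √170/3392 ≈ -0.0076951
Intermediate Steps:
M(o) = -√2*√o/8 (M(o) = -√(o + o)/8 = -√2*√o/8)
c(P) = 2*P
G(q, p) = 2*p
u(80)/(-6933) + M(85)/G(-103, -212) = 80/(-6933) + (-√2*√85/8)/((2*(-212))) = 80*(-1/6933) - √170/8/(-424) = -80/6933 - √170/8*(-1/424) = -80/6933 + √170/3392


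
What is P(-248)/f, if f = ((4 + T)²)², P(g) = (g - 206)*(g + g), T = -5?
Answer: 225184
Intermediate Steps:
P(g) = 2*g*(-206 + g) (P(g) = (-206 + g)*(2*g) = 2*g*(-206 + g))
f = 1 (f = ((4 - 5)²)² = ((-1)²)² = 1² = 1)
P(-248)/f = (2*(-248)*(-206 - 248))/1 = (2*(-248)*(-454))*1 = 225184*1 = 225184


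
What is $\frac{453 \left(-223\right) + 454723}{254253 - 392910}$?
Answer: $- \frac{353704}{138657} \approx -2.5509$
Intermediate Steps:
$\frac{453 \left(-223\right) + 454723}{254253 - 392910} = \frac{-101019 + 454723}{-138657} = 353704 \left(- \frac{1}{138657}\right) = - \frac{353704}{138657}$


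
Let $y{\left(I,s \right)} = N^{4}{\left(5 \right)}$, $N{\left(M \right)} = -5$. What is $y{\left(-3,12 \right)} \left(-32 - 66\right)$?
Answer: $-61250$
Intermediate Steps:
$y{\left(I,s \right)} = 625$ ($y{\left(I,s \right)} = \left(-5\right)^{4} = 625$)
$y{\left(-3,12 \right)} \left(-32 - 66\right) = 625 \left(-32 - 66\right) = 625 \left(-98\right) = -61250$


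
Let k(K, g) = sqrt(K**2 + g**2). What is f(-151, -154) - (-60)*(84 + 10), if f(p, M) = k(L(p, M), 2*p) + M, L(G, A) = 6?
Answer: 5486 + 2*sqrt(22810) ≈ 5788.1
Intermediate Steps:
f(p, M) = M + sqrt(36 + 4*p**2) (f(p, M) = sqrt(6**2 + (2*p)**2) + M = sqrt(36 + 4*p**2) + M = M + sqrt(36 + 4*p**2))
f(-151, -154) - (-60)*(84 + 10) = (-154 + 2*sqrt(9 + (-151)**2)) - (-60)*(84 + 10) = (-154 + 2*sqrt(9 + 22801)) - (-60)*94 = (-154 + 2*sqrt(22810)) - 1*(-5640) = (-154 + 2*sqrt(22810)) + 5640 = 5486 + 2*sqrt(22810)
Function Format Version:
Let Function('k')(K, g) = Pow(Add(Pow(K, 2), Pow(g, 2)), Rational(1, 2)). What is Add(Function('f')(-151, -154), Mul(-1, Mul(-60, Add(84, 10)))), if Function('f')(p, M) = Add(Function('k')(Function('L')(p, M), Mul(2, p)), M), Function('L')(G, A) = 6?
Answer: Add(5486, Mul(2, Pow(22810, Rational(1, 2)))) ≈ 5788.1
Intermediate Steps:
Function('f')(p, M) = Add(M, Pow(Add(36, Mul(4, Pow(p, 2))), Rational(1, 2))) (Function('f')(p, M) = Add(Pow(Add(Pow(6, 2), Pow(Mul(2, p), 2)), Rational(1, 2)), M) = Add(Pow(Add(36, Mul(4, Pow(p, 2))), Rational(1, 2)), M) = Add(M, Pow(Add(36, Mul(4, Pow(p, 2))), Rational(1, 2))))
Add(Function('f')(-151, -154), Mul(-1, Mul(-60, Add(84, 10)))) = Add(Add(-154, Mul(2, Pow(Add(9, Pow(-151, 2)), Rational(1, 2)))), Mul(-1, Mul(-60, Add(84, 10)))) = Add(Add(-154, Mul(2, Pow(Add(9, 22801), Rational(1, 2)))), Mul(-1, Mul(-60, 94))) = Add(Add(-154, Mul(2, Pow(22810, Rational(1, 2)))), Mul(-1, -5640)) = Add(Add(-154, Mul(2, Pow(22810, Rational(1, 2)))), 5640) = Add(5486, Mul(2, Pow(22810, Rational(1, 2))))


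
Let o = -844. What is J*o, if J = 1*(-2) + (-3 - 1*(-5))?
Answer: 0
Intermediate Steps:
J = 0 (J = -2 + (-3 + 5) = -2 + 2 = 0)
J*o = 0*(-844) = 0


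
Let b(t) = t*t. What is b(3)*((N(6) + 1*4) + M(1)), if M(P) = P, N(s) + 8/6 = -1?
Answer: 24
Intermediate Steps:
b(t) = t²
N(s) = -7/3 (N(s) = -4/3 - 1 = -7/3)
b(3)*((N(6) + 1*4) + M(1)) = 3²*((-7/3 + 1*4) + 1) = 9*((-7/3 + 4) + 1) = 9*(5/3 + 1) = 9*(8/3) = 24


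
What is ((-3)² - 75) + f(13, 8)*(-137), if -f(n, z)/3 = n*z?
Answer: 42678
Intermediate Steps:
f(n, z) = -3*n*z
((-3)² - 75) + f(13, 8)*(-137) = ((-3)² - 75) - 3*13*8*(-137) = (9 - 75) - 312*(-137) = -66 + 42744 = 42678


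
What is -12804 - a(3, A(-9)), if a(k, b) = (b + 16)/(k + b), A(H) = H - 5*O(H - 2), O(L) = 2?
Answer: -204867/16 ≈ -12804.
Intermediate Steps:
A(H) = -10 + H (A(H) = H - 5*2 = H - 10 = -10 + H)
a(k, b) = (16 + b)/(b + k)
-12804 - a(3, A(-9)) = -12804 - (16 + (-10 - 9))/((-10 - 9) + 3) = -12804 - (16 - 19)/(-19 + 3) = -12804 - (-3)/(-16) = -12804 - (-1)*(-3)/16 = -12804 - 1*3/16 = -12804 - 3/16 = -204867/16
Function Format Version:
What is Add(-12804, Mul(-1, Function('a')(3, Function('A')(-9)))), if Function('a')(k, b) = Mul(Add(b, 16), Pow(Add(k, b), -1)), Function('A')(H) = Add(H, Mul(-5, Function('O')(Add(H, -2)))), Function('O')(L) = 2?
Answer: Rational(-204867, 16) ≈ -12804.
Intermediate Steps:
Function('A')(H) = Add(-10, H) (Function('A')(H) = Add(H, Mul(-5, 2)) = Add(H, -10) = Add(-10, H))
Function('a')(k, b) = Mul(Pow(Add(b, k), -1), Add(16, b)) (Function('a')(k, b) = Mul(Add(16, b), Pow(Add(b, k), -1)) = Mul(Pow(Add(b, k), -1), Add(16, b)))
Add(-12804, Mul(-1, Function('a')(3, Function('A')(-9)))) = Add(-12804, Mul(-1, Mul(Pow(Add(Add(-10, -9), 3), -1), Add(16, Add(-10, -9))))) = Add(-12804, Mul(-1, Mul(Pow(Add(-19, 3), -1), Add(16, -19)))) = Add(-12804, Mul(-1, Mul(Pow(-16, -1), -3))) = Add(-12804, Mul(-1, Mul(Rational(-1, 16), -3))) = Add(-12804, Mul(-1, Rational(3, 16))) = Add(-12804, Rational(-3, 16)) = Rational(-204867, 16)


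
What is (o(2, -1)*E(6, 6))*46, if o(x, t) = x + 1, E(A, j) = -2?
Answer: -276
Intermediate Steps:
o(x, t) = 1 + x
(o(2, -1)*E(6, 6))*46 = ((1 + 2)*(-2))*46 = (3*(-2))*46 = -6*46 = -276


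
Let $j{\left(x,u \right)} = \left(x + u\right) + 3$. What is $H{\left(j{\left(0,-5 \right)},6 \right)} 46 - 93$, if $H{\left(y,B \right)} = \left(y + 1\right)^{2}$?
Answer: $-47$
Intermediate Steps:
$j{\left(x,u \right)} = 3 + u + x$ ($j{\left(x,u \right)} = \left(u + x\right) + 3 = 3 + u + x$)
$H{\left(y,B \right)} = \left(1 + y\right)^{2}$
$H{\left(j{\left(0,-5 \right)},6 \right)} 46 - 93 = \left(1 + \left(3 - 5 + 0\right)\right)^{2} \cdot 46 - 93 = \left(1 - 2\right)^{2} \cdot 46 - 93 = \left(-1\right)^{2} \cdot 46 - 93 = 1 \cdot 46 - 93 = 46 - 93 = -47$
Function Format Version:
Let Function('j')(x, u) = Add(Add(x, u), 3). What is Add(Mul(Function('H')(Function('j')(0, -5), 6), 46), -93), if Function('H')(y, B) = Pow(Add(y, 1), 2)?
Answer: -47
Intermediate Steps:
Function('j')(x, u) = Add(3, u, x) (Function('j')(x, u) = Add(Add(u, x), 3) = Add(3, u, x))
Function('H')(y, B) = Pow(Add(1, y), 2)
Add(Mul(Function('H')(Function('j')(0, -5), 6), 46), -93) = Add(Mul(Pow(Add(1, Add(3, -5, 0)), 2), 46), -93) = Add(Mul(Pow(Add(1, -2), 2), 46), -93) = Add(Mul(Pow(-1, 2), 46), -93) = Add(Mul(1, 46), -93) = Add(46, -93) = -47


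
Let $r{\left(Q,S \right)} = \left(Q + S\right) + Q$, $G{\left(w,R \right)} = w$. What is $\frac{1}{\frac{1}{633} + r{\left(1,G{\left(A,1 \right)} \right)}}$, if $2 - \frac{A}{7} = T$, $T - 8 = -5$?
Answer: $- \frac{633}{3164} \approx -0.20006$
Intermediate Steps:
$T = 3$ ($T = 8 - 5 = 3$)
$A = -7$ ($A = 14 - 21 = -7$)
$r{\left(Q,S \right)} = S + 2 Q$
$\frac{1}{\frac{1}{633} + r{\left(1,G{\left(A,1 \right)} \right)}} = \frac{1}{\frac{1}{633} + \left(-7 + 2 \cdot 1\right)} = \frac{1}{\frac{1}{633} + \left(-7 + 2\right)} = \frac{1}{\frac{1}{633} - 5} = \frac{1}{- \frac{3164}{633}} = - \frac{633}{3164}$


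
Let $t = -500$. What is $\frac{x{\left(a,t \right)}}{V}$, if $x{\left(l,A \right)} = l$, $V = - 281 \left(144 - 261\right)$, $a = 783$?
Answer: $\frac{87}{3653} \approx 0.023816$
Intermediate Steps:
$V = 32877$ ($V = \left(-281\right) \left(-117\right) = 32877$)
$\frac{x{\left(a,t \right)}}{V} = \frac{783}{32877} = 783 \cdot \frac{1}{32877} = \frac{87}{3653}$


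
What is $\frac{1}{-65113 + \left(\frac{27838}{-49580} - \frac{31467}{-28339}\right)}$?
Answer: $- \frac{41324930}{2690767483773} \approx -1.5358 \cdot 10^{-5}$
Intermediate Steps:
$\frac{1}{-65113 + \left(\frac{27838}{-49580} - \frac{31467}{-28339}\right)} = \frac{1}{-65113 + \left(27838 \left(- \frac{1}{49580}\right) - - \frac{1851}{1667}\right)} = \frac{1}{-65113 + \left(- \frac{13919}{24790} + \frac{1851}{1667}\right)} = \frac{1}{-65113 + \frac{22683317}{41324930}} = \frac{1}{- \frac{2690767483773}{41324930}} = - \frac{41324930}{2690767483773}$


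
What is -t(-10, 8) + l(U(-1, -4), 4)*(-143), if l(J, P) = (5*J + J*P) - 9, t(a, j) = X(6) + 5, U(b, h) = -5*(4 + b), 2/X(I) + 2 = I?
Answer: 41173/2 ≈ 20587.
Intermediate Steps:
X(I) = 2/(-2 + I)
U(b, h) = -20 - 5*b
t(a, j) = 11/2 (t(a, j) = 2/(-2 + 6) + 5 = 2/4 + 5 = 2*(1/4) + 5 = 1/2 + 5 = 11/2)
l(J, P) = -9 + 5*J + J*P
-t(-10, 8) + l(U(-1, -4), 4)*(-143) = -1*11/2 + (-9 + 5*(-20 - 5*(-1)) + (-20 - 5*(-1))*4)*(-143) = -11/2 + (-9 + 5*(-20 + 5) + (-20 + 5)*4)*(-143) = -11/2 + (-9 + 5*(-15) - 15*4)*(-143) = -11/2 + (-9 - 75 - 60)*(-143) = -11/2 - 144*(-143) = -11/2 + 20592 = 41173/2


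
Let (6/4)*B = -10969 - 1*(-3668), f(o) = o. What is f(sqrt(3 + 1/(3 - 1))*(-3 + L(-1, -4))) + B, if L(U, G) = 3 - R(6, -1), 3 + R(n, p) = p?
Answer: -14602/3 + 2*sqrt(14) ≈ -4859.9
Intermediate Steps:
R(n, p) = -3 + p
L(U, G) = 7 (L(U, G) = 3 - (-3 - 1) = 3 - 1*(-4) = 3 + 4 = 7)
B = -14602/3 (B = 2*(-10969 - 1*(-3668))/3 = 2*(-10969 + 3668)/3 = (2/3)*(-7301) = -14602/3 ≈ -4867.3)
f(sqrt(3 + 1/(3 - 1))*(-3 + L(-1, -4))) + B = sqrt(3 + 1/(3 - 1))*(-3 + 7) - 14602/3 = sqrt(3 + 1/2)*4 - 14602/3 = sqrt(7/2)*4 - 14602/3 = (sqrt(14)/2)*4 - 14602/3 = 2*sqrt(14) - 14602/3 = -14602/3 + 2*sqrt(14)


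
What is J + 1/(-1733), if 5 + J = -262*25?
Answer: -11359816/1733 ≈ -6555.0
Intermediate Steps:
J = -6555 (J = -5 - 262*25 = -5 - 6550 = -6555)
J + 1/(-1733) = -6555 + 1/(-1733) = -6555 - 1/1733 = -11359816/1733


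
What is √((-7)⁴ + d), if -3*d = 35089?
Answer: I*√83658/3 ≈ 96.412*I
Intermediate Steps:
d = -35089/3 (d = -⅓*35089 = -35089/3 ≈ -11696.)
√((-7)⁴ + d) = √((-7)⁴ - 35089/3) = √(2401 - 35089/3) = √(-27886/3) = I*√83658/3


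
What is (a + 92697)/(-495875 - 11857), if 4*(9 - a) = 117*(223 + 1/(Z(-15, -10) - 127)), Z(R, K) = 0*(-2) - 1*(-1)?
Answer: -4826275/28432992 ≈ -0.16974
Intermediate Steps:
Z(R, K) = 1 (Z(R, K) = 0 + 1 = 1)
a = -364757/56 (a = 9 - 117*(223 + 1/(1 - 127))/4 = 9 - 117*(223 + 1/(-126))/4 = 9 - 117*(223 - 1/126)/4 = 9 - 117*28097/(4*126) = 9 - ¼*365261/14 = 9 - 365261/56 = -364757/56 ≈ -6513.5)
(a + 92697)/(-495875 - 11857) = (-364757/56 + 92697)/(-495875 - 11857) = (4826275/56)/(-507732) = (4826275/56)*(-1/507732) = -4826275/28432992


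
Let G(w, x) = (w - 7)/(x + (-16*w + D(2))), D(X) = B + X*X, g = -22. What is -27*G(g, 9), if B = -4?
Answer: 783/361 ≈ 2.1690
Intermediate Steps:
D(X) = -4 + X**2 (D(X) = -4 + X*X = -4 + X**2)
G(w, x) = (-7 + w)/(x - 16*w) (G(w, x) = (w - 7)/(x + (-16*w + (-4 + 2**2))) = (-7 + w)/(x + (-16*w + (-4 + 4))) = (-7 + w)/(x + (-16*w + 0)) = (-7 + w)/(x - 16*w))
-27*G(g, 9) = -27*(7 - 1*(-22))/(-1*9 + 16*(-22)) = -27*(7 + 22)/(-9 - 352) = -27*29/(-361) = -(-27)*29/361 = -27*(-29/361) = 783/361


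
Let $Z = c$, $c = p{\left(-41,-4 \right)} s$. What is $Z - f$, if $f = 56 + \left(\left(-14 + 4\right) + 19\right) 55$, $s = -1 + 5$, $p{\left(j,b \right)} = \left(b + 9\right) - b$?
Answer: $-515$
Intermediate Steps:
$p{\left(j,b \right)} = 9$ ($p{\left(j,b \right)} = \left(9 + b\right) - b = 9$)
$s = 4$
$c = 36$ ($c = 9 \cdot 4 = 36$)
$Z = 36$
$f = 551$ ($f = 56 + \left(-10 + 19\right) 55 = 56 + 9 \cdot 55 = 56 + 495 = 551$)
$Z - f = 36 - 551 = -515$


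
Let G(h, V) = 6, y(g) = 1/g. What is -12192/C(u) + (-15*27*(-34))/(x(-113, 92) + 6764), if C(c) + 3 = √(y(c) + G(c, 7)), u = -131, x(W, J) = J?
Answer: 8213911929/675316 + 6096*√102835/197 ≈ 22086.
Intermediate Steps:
C(c) = -3 + √(6 + 1/c) (C(c) = -3 + √(1/c + 6) = -3 + √(6 + 1/c))
-12192/C(u) + (-15*27*(-34))/(x(-113, 92) + 6764) = -12192/(-3 + √(6 + 1/(-131))) + (-15*27*(-34))/(92 + 6764) = -12192/(-3 + √(6 - 1/131)) - 405*(-34)/6856 = -12192/(-3 + √(785/131)) + 13770*(1/6856) = -12192/(-3 + √102835/131) + 6885/3428 = 6885/3428 - 12192/(-3 + √102835/131)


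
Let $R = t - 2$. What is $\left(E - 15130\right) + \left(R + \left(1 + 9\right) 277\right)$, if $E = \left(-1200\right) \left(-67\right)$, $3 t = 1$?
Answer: $\frac{204115}{3} \approx 68038.0$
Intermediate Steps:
$t = \frac{1}{3}$ ($t = \frac{1}{3} \cdot 1 = \frac{1}{3} \approx 0.33333$)
$E = 80400$
$R = - \frac{5}{3}$ ($R = \frac{1}{3} - 2 = - \frac{5}{3} \approx -1.6667$)
$\left(E - 15130\right) + \left(R + \left(1 + 9\right) 277\right) = \left(80400 - 15130\right) - \left(\frac{5}{3} - \left(1 + 9\right) 277\right) = 65270 + \left(- \frac{5}{3} + 10 \cdot 277\right) = 65270 + \left(- \frac{5}{3} + 2770\right) = 65270 + \frac{8305}{3} = \frac{204115}{3}$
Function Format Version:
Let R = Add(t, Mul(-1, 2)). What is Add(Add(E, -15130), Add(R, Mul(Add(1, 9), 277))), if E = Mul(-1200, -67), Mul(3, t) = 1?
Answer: Rational(204115, 3) ≈ 68038.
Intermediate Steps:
t = Rational(1, 3) (t = Mul(Rational(1, 3), 1) = Rational(1, 3) ≈ 0.33333)
E = 80400
R = Rational(-5, 3) (R = Add(Rational(1, 3), Mul(-1, 2)) = Add(Rational(1, 3), -2) = Rational(-5, 3) ≈ -1.6667)
Add(Add(E, -15130), Add(R, Mul(Add(1, 9), 277))) = Add(Add(80400, -15130), Add(Rational(-5, 3), Mul(Add(1, 9), 277))) = Add(65270, Add(Rational(-5, 3), Mul(10, 277))) = Add(65270, Add(Rational(-5, 3), 2770)) = Add(65270, Rational(8305, 3)) = Rational(204115, 3)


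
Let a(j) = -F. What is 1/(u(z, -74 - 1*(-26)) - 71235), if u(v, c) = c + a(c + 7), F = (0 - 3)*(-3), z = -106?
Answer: -1/71292 ≈ -1.4027e-5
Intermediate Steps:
F = 9 (F = -3*(-3) = 9)
a(j) = -9 (a(j) = -1*9 = -9)
u(v, c) = -9 + c (u(v, c) = c - 9 = -9 + c)
1/(u(z, -74 - 1*(-26)) - 71235) = 1/((-9 + (-74 - 1*(-26))) - 71235) = 1/((-9 + (-74 + 26)) - 71235) = 1/((-9 - 48) - 71235) = 1/(-57 - 71235) = 1/(-71292) = -1/71292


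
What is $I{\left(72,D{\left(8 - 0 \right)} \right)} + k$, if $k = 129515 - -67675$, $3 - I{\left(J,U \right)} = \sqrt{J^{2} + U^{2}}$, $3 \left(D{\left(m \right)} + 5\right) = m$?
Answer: $197193 - \frac{\sqrt{46705}}{3} \approx 1.9712 \cdot 10^{5}$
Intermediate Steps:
$D{\left(m \right)} = -5 + \frac{m}{3}$
$I{\left(J,U \right)} = 3 - \sqrt{J^{2} + U^{2}}$
$k = 197190$ ($k = 129515 + 67675 = 197190$)
$I{\left(72,D{\left(8 - 0 \right)} \right)} + k = \left(3 - \sqrt{72^{2} + \left(-5 + \frac{8 - 0}{3}\right)^{2}}\right) + 197190 = \left(3 - \sqrt{5184 + \left(-5 + \frac{8 + 0}{3}\right)^{2}}\right) + 197190 = \left(3 - \sqrt{5184 + \left(-5 + \frac{1}{3} \cdot 8\right)^{2}}\right) + 197190 = \left(3 - \sqrt{5184 + \left(-5 + \frac{8}{3}\right)^{2}}\right) + 197190 = \left(3 - \sqrt{5184 + \left(- \frac{7}{3}\right)^{2}}\right) + 197190 = \left(3 - \sqrt{5184 + \frac{49}{9}}\right) + 197190 = \left(3 - \sqrt{\frac{46705}{9}}\right) + 197190 = \left(3 - \frac{\sqrt{46705}}{3}\right) + 197190 = 197193 - \frac{\sqrt{46705}}{3}$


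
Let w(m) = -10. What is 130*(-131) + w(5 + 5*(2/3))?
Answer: -17040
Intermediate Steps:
130*(-131) + w(5 + 5*(2/3)) = 130*(-131) - 10 = -17030 - 10 = -17040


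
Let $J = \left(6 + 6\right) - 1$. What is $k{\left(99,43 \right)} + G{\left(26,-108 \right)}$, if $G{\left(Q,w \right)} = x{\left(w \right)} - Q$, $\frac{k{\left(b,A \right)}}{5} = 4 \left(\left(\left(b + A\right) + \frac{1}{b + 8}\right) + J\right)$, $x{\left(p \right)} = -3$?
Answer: $\frac{324337}{107} \approx 3031.2$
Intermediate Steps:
$J = 11$ ($J = 12 - 1 = 11$)
$k{\left(b,A \right)} = 220 + 20 A + 20 b + \frac{20}{8 + b}$ ($k{\left(b,A \right)} = 5 \cdot 4 \left(\left(\left(b + A\right) + \frac{1}{b + 8}\right) + 11\right) = 5 \cdot 4 \left(\left(\left(A + b\right) + \frac{1}{8 + b}\right) + 11\right) = 5 \cdot 4 \left(\left(A + b + \frac{1}{8 + b}\right) + 11\right) = 5 \cdot 4 \left(11 + A + b + \frac{1}{8 + b}\right) = 5 \left(44 + 4 A + 4 b + \frac{4}{8 + b}\right) = 220 + 20 A + 20 b + \frac{20}{8 + b}$)
$G{\left(Q,w \right)} = -3 - Q$
$k{\left(99,43 \right)} + G{\left(26,-108 \right)} = \frac{20 \left(89 + 99^{2} + 8 \cdot 43 + 19 \cdot 99 + 43 \cdot 99\right)}{8 + 99} - 29 = \frac{20 \left(89 + 9801 + 344 + 1881 + 4257\right)}{107} - 29 = 20 \cdot \frac{1}{107} \cdot 16372 - 29 = \frac{327440}{107} - 29 = \frac{324337}{107}$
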